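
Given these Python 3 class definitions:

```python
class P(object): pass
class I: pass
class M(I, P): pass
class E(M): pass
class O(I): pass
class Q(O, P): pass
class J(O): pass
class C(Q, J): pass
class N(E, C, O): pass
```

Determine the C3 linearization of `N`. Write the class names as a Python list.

[N, E, M, C, Q, J, O, I, P, object]

L[N] = N + merge(L[E], L[C], L[O], [E C O])
  take E:  [E M I P object] + [C Q J O I P object] + [O I object] + [E C O]
  take M:  [M I P object] + [C Q J O I P object] + [O I object] + [C O]
  take C:  [I P object] + [C Q J O I P object] + [O I object] + [C O]
  take Q:  [I P object] + [Q J O I P object] + [O I object] + [O]
  take J:  [I P object] + [J O I P object] + [O I object] + [O]
  take O:  [I P object] + [O I P object] + [O I object] + [O]
  take I:  [I P object] + [I P object] + [I object]
  take P:  [P object] + [P object] + [object]
  take object:  [object] + [object] + [object]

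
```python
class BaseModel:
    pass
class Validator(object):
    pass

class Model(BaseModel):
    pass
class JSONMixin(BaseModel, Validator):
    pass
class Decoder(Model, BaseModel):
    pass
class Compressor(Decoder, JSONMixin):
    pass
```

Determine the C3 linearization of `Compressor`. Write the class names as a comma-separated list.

Compressor, Decoder, Model, JSONMixin, BaseModel, Validator, object

L[Compressor] = Compressor + merge(L[Decoder], L[JSONMixin], [Decoder JSONMixin])
  take Decoder:  [Decoder Model BaseModel object] + [JSONMixin BaseModel Validator object] + [Decoder JSONMixin]
  take Model:  [Model BaseModel object] + [JSONMixin BaseModel Validator object] + [JSONMixin]
  take JSONMixin:  [BaseModel object] + [JSONMixin BaseModel Validator object] + [JSONMixin]
  take BaseModel:  [BaseModel object] + [BaseModel Validator object]
  take Validator:  [object] + [Validator object]
  take object:  [object] + [object]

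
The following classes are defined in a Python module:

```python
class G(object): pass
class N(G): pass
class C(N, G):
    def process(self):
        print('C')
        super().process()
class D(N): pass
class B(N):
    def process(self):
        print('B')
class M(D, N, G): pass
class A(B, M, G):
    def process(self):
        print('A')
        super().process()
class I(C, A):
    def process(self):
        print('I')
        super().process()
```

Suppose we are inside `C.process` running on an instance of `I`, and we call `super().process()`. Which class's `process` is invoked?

L[I] = I + merge(L[C], L[A], [C A])
  take C:  [C N G object] + [A B M D N G object] + [C A]
  take A:  [N G object] + [A B M D N G object] + [A]
  take B:  [N G object] + [B M D N G object]
  take M:  [N G object] + [M D N G object]
  take D:  [N G object] + [D N G object]
  take N:  [N G object] + [N G object]
  take G:  [G object] + [G object]
  take object:  [object] + [object]
MRO: I C A B M D N G object
super() in C.process on a I instance goes to the class after C in I's MRO: A.

A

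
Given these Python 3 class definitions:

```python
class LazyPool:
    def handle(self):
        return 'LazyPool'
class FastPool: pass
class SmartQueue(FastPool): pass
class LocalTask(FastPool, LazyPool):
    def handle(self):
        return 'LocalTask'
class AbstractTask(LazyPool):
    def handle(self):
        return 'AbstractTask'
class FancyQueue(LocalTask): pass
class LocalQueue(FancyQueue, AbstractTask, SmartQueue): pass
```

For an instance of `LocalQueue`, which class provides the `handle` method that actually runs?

LocalTask

L[LocalQueue] = LocalQueue + merge(L[FancyQueue], L[AbstractTask], L[SmartQueue], [FancyQueue AbstractTask SmartQueue])
  take FancyQueue:  [FancyQueue LocalTask FastPool LazyPool object] + [AbstractTask LazyPool object] + [SmartQueue FastPool object] + [FancyQueue AbstractTask SmartQueue]
  take LocalTask:  [LocalTask FastPool LazyPool object] + [AbstractTask LazyPool object] + [SmartQueue FastPool object] + [AbstractTask SmartQueue]
  take AbstractTask:  [FastPool LazyPool object] + [AbstractTask LazyPool object] + [SmartQueue FastPool object] + [AbstractTask SmartQueue]
  take SmartQueue:  [FastPool LazyPool object] + [LazyPool object] + [SmartQueue FastPool object] + [SmartQueue]
  take FastPool:  [FastPool LazyPool object] + [LazyPool object] + [FastPool object]
  take LazyPool:  [LazyPool object] + [LazyPool object] + [object]
  take object:  [object] + [object] + [object]
MRO: LocalQueue FancyQueue LocalTask AbstractTask SmartQueue FastPool LazyPool object
handle is defined in: AbstractTask, LazyPool, LocalTask. First along the MRO is LocalTask.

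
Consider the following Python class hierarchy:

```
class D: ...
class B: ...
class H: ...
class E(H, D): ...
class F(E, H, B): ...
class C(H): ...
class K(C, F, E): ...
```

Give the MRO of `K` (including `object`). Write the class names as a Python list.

[K, C, F, E, H, D, B, object]

L[K] = K + merge(L[C], L[F], L[E], [C F E])
  take C:  [C H object] + [F E H D B object] + [E H D object] + [C F E]
  take F:  [H object] + [F E H D B object] + [E H D object] + [F E]
  take E:  [H object] + [E H D B object] + [E H D object] + [E]
  take H:  [H object] + [H D B object] + [H D object]
  take D:  [object] + [D B object] + [D object]
  take B:  [object] + [B object] + [object]
  take object:  [object] + [object] + [object]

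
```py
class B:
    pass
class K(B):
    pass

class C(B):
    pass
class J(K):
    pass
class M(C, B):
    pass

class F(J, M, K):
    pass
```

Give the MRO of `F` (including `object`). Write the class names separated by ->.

F -> J -> M -> K -> C -> B -> object

L[F] = F + merge(L[J], L[M], L[K], [J M K])
  take J:  [J K B object] + [M C B object] + [K B object] + [J M K]
  take M:  [K B object] + [M C B object] + [K B object] + [M K]
  take K:  [K B object] + [C B object] + [K B object] + [K]
  take C:  [B object] + [C B object] + [B object]
  take B:  [B object] + [B object] + [B object]
  take object:  [object] + [object] + [object]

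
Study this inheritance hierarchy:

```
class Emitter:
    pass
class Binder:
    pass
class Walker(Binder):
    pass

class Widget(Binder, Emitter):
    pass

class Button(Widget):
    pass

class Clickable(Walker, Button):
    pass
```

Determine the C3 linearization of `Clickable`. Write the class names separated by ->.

Clickable -> Walker -> Button -> Widget -> Binder -> Emitter -> object

L[Clickable] = Clickable + merge(L[Walker], L[Button], [Walker Button])
  take Walker:  [Walker Binder object] + [Button Widget Binder Emitter object] + [Walker Button]
  take Button:  [Binder object] + [Button Widget Binder Emitter object] + [Button]
  take Widget:  [Binder object] + [Widget Binder Emitter object]
  take Binder:  [Binder object] + [Binder Emitter object]
  take Emitter:  [object] + [Emitter object]
  take object:  [object] + [object]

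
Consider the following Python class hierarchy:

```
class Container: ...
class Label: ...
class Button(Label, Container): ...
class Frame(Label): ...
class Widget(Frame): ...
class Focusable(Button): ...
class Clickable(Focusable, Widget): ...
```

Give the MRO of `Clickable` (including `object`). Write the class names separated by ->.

Clickable -> Focusable -> Button -> Widget -> Frame -> Label -> Container -> object

L[Clickable] = Clickable + merge(L[Focusable], L[Widget], [Focusable Widget])
  take Focusable:  [Focusable Button Label Container object] + [Widget Frame Label object] + [Focusable Widget]
  take Button:  [Button Label Container object] + [Widget Frame Label object] + [Widget]
  take Widget:  [Label Container object] + [Widget Frame Label object] + [Widget]
  take Frame:  [Label Container object] + [Frame Label object]
  take Label:  [Label Container object] + [Label object]
  take Container:  [Container object] + [object]
  take object:  [object] + [object]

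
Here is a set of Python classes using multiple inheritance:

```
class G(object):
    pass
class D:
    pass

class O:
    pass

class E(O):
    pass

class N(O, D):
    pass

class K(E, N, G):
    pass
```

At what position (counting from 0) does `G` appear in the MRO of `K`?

5

L[K] = K + merge(L[E], L[N], L[G], [E N G])
  take E:  [E O object] + [N O D object] + [G object] + [E N G]
  take N:  [O object] + [N O D object] + [G object] + [N G]
  take O:  [O object] + [O D object] + [G object] + [G]
  take D:  [object] + [D object] + [G object] + [G]
  take G:  [object] + [object] + [G object] + [G]
  take object:  [object] + [object] + [object]
MRO: K E N O D G object
G sits at index 5.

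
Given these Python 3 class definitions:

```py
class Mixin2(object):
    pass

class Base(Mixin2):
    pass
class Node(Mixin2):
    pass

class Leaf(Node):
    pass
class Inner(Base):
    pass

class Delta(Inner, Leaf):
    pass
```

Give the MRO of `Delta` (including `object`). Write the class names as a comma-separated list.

Delta, Inner, Base, Leaf, Node, Mixin2, object

L[Delta] = Delta + merge(L[Inner], L[Leaf], [Inner Leaf])
  take Inner:  [Inner Base Mixin2 object] + [Leaf Node Mixin2 object] + [Inner Leaf]
  take Base:  [Base Mixin2 object] + [Leaf Node Mixin2 object] + [Leaf]
  take Leaf:  [Mixin2 object] + [Leaf Node Mixin2 object] + [Leaf]
  take Node:  [Mixin2 object] + [Node Mixin2 object]
  take Mixin2:  [Mixin2 object] + [Mixin2 object]
  take object:  [object] + [object]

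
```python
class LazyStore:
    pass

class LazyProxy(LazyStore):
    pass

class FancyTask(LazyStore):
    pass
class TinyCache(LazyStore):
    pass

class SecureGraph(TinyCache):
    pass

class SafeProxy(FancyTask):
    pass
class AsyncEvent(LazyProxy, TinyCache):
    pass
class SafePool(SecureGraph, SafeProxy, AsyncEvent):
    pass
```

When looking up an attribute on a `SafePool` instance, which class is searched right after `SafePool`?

SecureGraph

L[SafePool] = SafePool + merge(L[SecureGraph], L[SafeProxy], L[AsyncEvent], [SecureGraph SafeProxy AsyncEvent])
  take SecureGraph:  [SecureGraph TinyCache LazyStore object] + [SafeProxy FancyTask LazyStore object] + [AsyncEvent LazyProxy TinyCache LazyStore object] + [SecureGraph SafeProxy AsyncEvent]
  take SafeProxy:  [TinyCache LazyStore object] + [SafeProxy FancyTask LazyStore object] + [AsyncEvent LazyProxy TinyCache LazyStore object] + [SafeProxy AsyncEvent]
  take FancyTask:  [TinyCache LazyStore object] + [FancyTask LazyStore object] + [AsyncEvent LazyProxy TinyCache LazyStore object] + [AsyncEvent]
  take AsyncEvent:  [TinyCache LazyStore object] + [LazyStore object] + [AsyncEvent LazyProxy TinyCache LazyStore object] + [AsyncEvent]
  take LazyProxy:  [TinyCache LazyStore object] + [LazyStore object] + [LazyProxy TinyCache LazyStore object]
  take TinyCache:  [TinyCache LazyStore object] + [LazyStore object] + [TinyCache LazyStore object]
  take LazyStore:  [LazyStore object] + [LazyStore object] + [LazyStore object]
  take object:  [object] + [object] + [object]
MRO: SafePool SecureGraph SafeProxy FancyTask AsyncEvent LazyProxy TinyCache LazyStore object
SafePool is at position 0; next is SecureGraph.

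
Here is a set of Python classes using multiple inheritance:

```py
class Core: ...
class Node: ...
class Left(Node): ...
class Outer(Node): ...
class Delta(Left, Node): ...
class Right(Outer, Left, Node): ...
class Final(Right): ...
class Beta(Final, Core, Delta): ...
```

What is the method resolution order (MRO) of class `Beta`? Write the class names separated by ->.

L[Beta] = Beta + merge(L[Final], L[Core], L[Delta], [Final Core Delta])
  take Final:  [Final Right Outer Left Node object] + [Core object] + [Delta Left Node object] + [Final Core Delta]
  take Right:  [Right Outer Left Node object] + [Core object] + [Delta Left Node object] + [Core Delta]
  take Outer:  [Outer Left Node object] + [Core object] + [Delta Left Node object] + [Core Delta]
  take Core:  [Left Node object] + [Core object] + [Delta Left Node object] + [Core Delta]
  take Delta:  [Left Node object] + [object] + [Delta Left Node object] + [Delta]
  take Left:  [Left Node object] + [object] + [Left Node object]
  take Node:  [Node object] + [object] + [Node object]
  take object:  [object] + [object] + [object]

Beta -> Final -> Right -> Outer -> Core -> Delta -> Left -> Node -> object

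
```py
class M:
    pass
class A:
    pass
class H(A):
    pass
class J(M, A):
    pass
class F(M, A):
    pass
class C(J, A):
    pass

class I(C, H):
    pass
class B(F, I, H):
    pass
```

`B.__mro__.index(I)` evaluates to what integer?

L[B] = B + merge(L[F], L[I], L[H], [F I H])
  take F:  [F M A object] + [I C J M H A object] + [H A object] + [F I H]
  take I:  [M A object] + [I C J M H A object] + [H A object] + [I H]
  take C:  [M A object] + [C J M H A object] + [H A object] + [H]
  take J:  [M A object] + [J M H A object] + [H A object] + [H]
  take M:  [M A object] + [M H A object] + [H A object] + [H]
  take H:  [A object] + [H A object] + [H A object] + [H]
  take A:  [A object] + [A object] + [A object]
  take object:  [object] + [object] + [object]
MRO: B F I C J M H A object
I sits at index 2.

2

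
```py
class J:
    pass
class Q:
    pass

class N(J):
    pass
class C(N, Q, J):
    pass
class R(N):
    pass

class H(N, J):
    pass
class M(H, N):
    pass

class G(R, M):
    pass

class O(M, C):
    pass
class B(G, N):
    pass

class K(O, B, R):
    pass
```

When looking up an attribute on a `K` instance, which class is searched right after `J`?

L[K] = K + merge(L[O], L[B], L[R], [O B R])
  take O:  [O M H C N Q J object] + [B G R M H N J object] + [R N J object] + [O B R]
  take B:  [M H C N Q J object] + [B G R M H N J object] + [R N J object] + [B R]
  take G:  [M H C N Q J object] + [G R M H N J object] + [R N J object] + [R]
  take R:  [M H C N Q J object] + [R M H N J object] + [R N J object] + [R]
  take M:  [M H C N Q J object] + [M H N J object] + [N J object]
  take H:  [H C N Q J object] + [H N J object] + [N J object]
  take C:  [C N Q J object] + [N J object] + [N J object]
  take N:  [N Q J object] + [N J object] + [N J object]
  take Q:  [Q J object] + [J object] + [J object]
  take J:  [J object] + [J object] + [J object]
  take object:  [object] + [object] + [object]
MRO: K O B G R M H C N Q J object
J is at position 10; next is object.

object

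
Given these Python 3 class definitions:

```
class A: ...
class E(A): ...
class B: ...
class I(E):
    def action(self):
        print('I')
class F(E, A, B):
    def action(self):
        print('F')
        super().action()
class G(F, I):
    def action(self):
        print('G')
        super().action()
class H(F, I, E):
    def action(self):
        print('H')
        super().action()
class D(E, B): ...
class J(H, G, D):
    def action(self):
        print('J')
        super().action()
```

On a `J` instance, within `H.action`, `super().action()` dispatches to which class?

G

L[J] = J + merge(L[H], L[G], L[D], [H G D])
  take H:  [H F I E A B object] + [G F I E A B object] + [D E A B object] + [H G D]
  take G:  [F I E A B object] + [G F I E A B object] + [D E A B object] + [G D]
  take F:  [F I E A B object] + [F I E A B object] + [D E A B object] + [D]
  take I:  [I E A B object] + [I E A B object] + [D E A B object] + [D]
  take D:  [E A B object] + [E A B object] + [D E A B object] + [D]
  take E:  [E A B object] + [E A B object] + [E A B object]
  take A:  [A B object] + [A B object] + [A B object]
  take B:  [B object] + [B object] + [B object]
  take object:  [object] + [object] + [object]
MRO: J H G F I D E A B object
super() in H.action on a J instance goes to the class after H in J's MRO: G.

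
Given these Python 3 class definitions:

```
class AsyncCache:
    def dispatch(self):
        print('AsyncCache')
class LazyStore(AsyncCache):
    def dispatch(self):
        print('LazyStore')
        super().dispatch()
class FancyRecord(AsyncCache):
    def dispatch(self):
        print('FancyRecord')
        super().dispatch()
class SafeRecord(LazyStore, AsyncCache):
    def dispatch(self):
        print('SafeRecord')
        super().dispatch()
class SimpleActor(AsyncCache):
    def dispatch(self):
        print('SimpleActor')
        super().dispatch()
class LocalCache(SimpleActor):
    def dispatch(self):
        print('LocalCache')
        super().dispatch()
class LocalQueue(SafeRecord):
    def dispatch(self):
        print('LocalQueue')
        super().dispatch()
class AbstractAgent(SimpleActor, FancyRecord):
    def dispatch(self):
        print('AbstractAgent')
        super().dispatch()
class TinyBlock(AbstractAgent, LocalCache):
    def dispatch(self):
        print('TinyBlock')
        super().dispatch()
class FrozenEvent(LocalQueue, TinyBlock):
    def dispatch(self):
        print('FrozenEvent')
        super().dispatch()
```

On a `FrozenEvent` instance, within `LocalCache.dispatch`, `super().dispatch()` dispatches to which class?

L[FrozenEvent] = FrozenEvent + merge(L[LocalQueue], L[TinyBlock], [LocalQueue TinyBlock])
  take LocalQueue:  [LocalQueue SafeRecord LazyStore AsyncCache object] + [TinyBlock AbstractAgent LocalCache SimpleActor FancyRecord AsyncCache object] + [LocalQueue TinyBlock]
  take SafeRecord:  [SafeRecord LazyStore AsyncCache object] + [TinyBlock AbstractAgent LocalCache SimpleActor FancyRecord AsyncCache object] + [TinyBlock]
  take LazyStore:  [LazyStore AsyncCache object] + [TinyBlock AbstractAgent LocalCache SimpleActor FancyRecord AsyncCache object] + [TinyBlock]
  take TinyBlock:  [AsyncCache object] + [TinyBlock AbstractAgent LocalCache SimpleActor FancyRecord AsyncCache object] + [TinyBlock]
  take AbstractAgent:  [AsyncCache object] + [AbstractAgent LocalCache SimpleActor FancyRecord AsyncCache object]
  take LocalCache:  [AsyncCache object] + [LocalCache SimpleActor FancyRecord AsyncCache object]
  take SimpleActor:  [AsyncCache object] + [SimpleActor FancyRecord AsyncCache object]
  take FancyRecord:  [AsyncCache object] + [FancyRecord AsyncCache object]
  take AsyncCache:  [AsyncCache object] + [AsyncCache object]
  take object:  [object] + [object]
MRO: FrozenEvent LocalQueue SafeRecord LazyStore TinyBlock AbstractAgent LocalCache SimpleActor FancyRecord AsyncCache object
super() in LocalCache.dispatch on a FrozenEvent instance goes to the class after LocalCache in FrozenEvent's MRO: SimpleActor.

SimpleActor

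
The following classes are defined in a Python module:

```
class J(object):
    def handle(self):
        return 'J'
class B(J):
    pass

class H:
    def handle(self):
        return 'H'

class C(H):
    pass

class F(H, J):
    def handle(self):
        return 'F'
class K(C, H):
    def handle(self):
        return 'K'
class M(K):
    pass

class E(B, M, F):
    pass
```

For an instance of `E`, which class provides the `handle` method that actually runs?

K

L[E] = E + merge(L[B], L[M], L[F], [B M F])
  take B:  [B J object] + [M K C H object] + [F H J object] + [B M F]
  take M:  [J object] + [M K C H object] + [F H J object] + [M F]
  take K:  [J object] + [K C H object] + [F H J object] + [F]
  take C:  [J object] + [C H object] + [F H J object] + [F]
  take F:  [J object] + [H object] + [F H J object] + [F]
  take H:  [J object] + [H object] + [H J object]
  take J:  [J object] + [object] + [J object]
  take object:  [object] + [object] + [object]
MRO: E B M K C F H J object
handle is defined in: F, H, J, K. First along the MRO is K.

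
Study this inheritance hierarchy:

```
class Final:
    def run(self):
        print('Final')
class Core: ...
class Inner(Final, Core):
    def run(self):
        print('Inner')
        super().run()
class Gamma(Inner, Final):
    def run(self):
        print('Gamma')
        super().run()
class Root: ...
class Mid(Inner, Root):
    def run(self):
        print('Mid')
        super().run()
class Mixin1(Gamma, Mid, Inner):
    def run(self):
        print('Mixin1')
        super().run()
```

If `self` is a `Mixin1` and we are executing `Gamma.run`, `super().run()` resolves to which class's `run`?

L[Mixin1] = Mixin1 + merge(L[Gamma], L[Mid], L[Inner], [Gamma Mid Inner])
  take Gamma:  [Gamma Inner Final Core object] + [Mid Inner Final Core Root object] + [Inner Final Core object] + [Gamma Mid Inner]
  take Mid:  [Inner Final Core object] + [Mid Inner Final Core Root object] + [Inner Final Core object] + [Mid Inner]
  take Inner:  [Inner Final Core object] + [Inner Final Core Root object] + [Inner Final Core object] + [Inner]
  take Final:  [Final Core object] + [Final Core Root object] + [Final Core object]
  take Core:  [Core object] + [Core Root object] + [Core object]
  take Root:  [object] + [Root object] + [object]
  take object:  [object] + [object] + [object]
MRO: Mixin1 Gamma Mid Inner Final Core Root object
super() in Gamma.run on a Mixin1 instance goes to the class after Gamma in Mixin1's MRO: Mid.

Mid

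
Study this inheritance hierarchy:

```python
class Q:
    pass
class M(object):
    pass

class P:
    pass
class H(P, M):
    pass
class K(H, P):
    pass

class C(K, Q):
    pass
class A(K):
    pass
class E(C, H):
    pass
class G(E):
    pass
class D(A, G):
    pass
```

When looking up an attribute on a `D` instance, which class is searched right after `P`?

L[D] = D + merge(L[A], L[G], [A G])
  take A:  [A K H P M object] + [G E C K H P M Q object] + [A G]
  take G:  [K H P M object] + [G E C K H P M Q object] + [G]
  take E:  [K H P M object] + [E C K H P M Q object]
  take C:  [K H P M object] + [C K H P M Q object]
  take K:  [K H P M object] + [K H P M Q object]
  take H:  [H P M object] + [H P M Q object]
  take P:  [P M object] + [P M Q object]
  take M:  [M object] + [M Q object]
  take Q:  [object] + [Q object]
  take object:  [object] + [object]
MRO: D A G E C K H P M Q object
P is at position 7; next is M.

M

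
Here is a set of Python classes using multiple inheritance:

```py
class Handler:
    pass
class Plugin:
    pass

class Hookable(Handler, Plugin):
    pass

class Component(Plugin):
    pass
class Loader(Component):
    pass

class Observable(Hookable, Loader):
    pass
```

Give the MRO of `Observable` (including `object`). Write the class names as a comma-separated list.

L[Observable] = Observable + merge(L[Hookable], L[Loader], [Hookable Loader])
  take Hookable:  [Hookable Handler Plugin object] + [Loader Component Plugin object] + [Hookable Loader]
  take Handler:  [Handler Plugin object] + [Loader Component Plugin object] + [Loader]
  take Loader:  [Plugin object] + [Loader Component Plugin object] + [Loader]
  take Component:  [Plugin object] + [Component Plugin object]
  take Plugin:  [Plugin object] + [Plugin object]
  take object:  [object] + [object]

Observable, Hookable, Handler, Loader, Component, Plugin, object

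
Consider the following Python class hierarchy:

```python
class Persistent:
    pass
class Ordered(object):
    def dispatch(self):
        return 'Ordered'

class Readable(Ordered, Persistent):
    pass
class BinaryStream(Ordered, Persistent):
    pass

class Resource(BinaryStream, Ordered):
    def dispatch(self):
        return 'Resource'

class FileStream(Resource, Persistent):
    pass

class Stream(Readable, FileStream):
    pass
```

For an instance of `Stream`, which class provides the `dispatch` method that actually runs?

Resource

L[Stream] = Stream + merge(L[Readable], L[FileStream], [Readable FileStream])
  take Readable:  [Readable Ordered Persistent object] + [FileStream Resource BinaryStream Ordered Persistent object] + [Readable FileStream]
  take FileStream:  [Ordered Persistent object] + [FileStream Resource BinaryStream Ordered Persistent object] + [FileStream]
  take Resource:  [Ordered Persistent object] + [Resource BinaryStream Ordered Persistent object]
  take BinaryStream:  [Ordered Persistent object] + [BinaryStream Ordered Persistent object]
  take Ordered:  [Ordered Persistent object] + [Ordered Persistent object]
  take Persistent:  [Persistent object] + [Persistent object]
  take object:  [object] + [object]
MRO: Stream Readable FileStream Resource BinaryStream Ordered Persistent object
dispatch is defined in: Ordered, Resource. First along the MRO is Resource.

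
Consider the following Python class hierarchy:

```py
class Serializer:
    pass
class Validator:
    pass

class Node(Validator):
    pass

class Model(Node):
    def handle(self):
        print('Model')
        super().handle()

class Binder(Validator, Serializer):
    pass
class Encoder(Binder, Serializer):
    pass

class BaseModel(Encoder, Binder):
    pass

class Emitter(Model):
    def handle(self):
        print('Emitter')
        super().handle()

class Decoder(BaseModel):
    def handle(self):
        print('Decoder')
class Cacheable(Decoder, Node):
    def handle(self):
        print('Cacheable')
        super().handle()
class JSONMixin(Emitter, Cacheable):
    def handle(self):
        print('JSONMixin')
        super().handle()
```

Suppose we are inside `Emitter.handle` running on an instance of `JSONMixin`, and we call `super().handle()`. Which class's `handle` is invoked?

L[JSONMixin] = JSONMixin + merge(L[Emitter], L[Cacheable], [Emitter Cacheable])
  take Emitter:  [Emitter Model Node Validator object] + [Cacheable Decoder BaseModel Encoder Binder Node Validator Serializer object] + [Emitter Cacheable]
  take Model:  [Model Node Validator object] + [Cacheable Decoder BaseModel Encoder Binder Node Validator Serializer object] + [Cacheable]
  take Cacheable:  [Node Validator object] + [Cacheable Decoder BaseModel Encoder Binder Node Validator Serializer object] + [Cacheable]
  take Decoder:  [Node Validator object] + [Decoder BaseModel Encoder Binder Node Validator Serializer object]
  take BaseModel:  [Node Validator object] + [BaseModel Encoder Binder Node Validator Serializer object]
  take Encoder:  [Node Validator object] + [Encoder Binder Node Validator Serializer object]
  take Binder:  [Node Validator object] + [Binder Node Validator Serializer object]
  take Node:  [Node Validator object] + [Node Validator Serializer object]
  take Validator:  [Validator object] + [Validator Serializer object]
  take Serializer:  [object] + [Serializer object]
  take object:  [object] + [object]
MRO: JSONMixin Emitter Model Cacheable Decoder BaseModel Encoder Binder Node Validator Serializer object
super() in Emitter.handle on a JSONMixin instance goes to the class after Emitter in JSONMixin's MRO: Model.

Model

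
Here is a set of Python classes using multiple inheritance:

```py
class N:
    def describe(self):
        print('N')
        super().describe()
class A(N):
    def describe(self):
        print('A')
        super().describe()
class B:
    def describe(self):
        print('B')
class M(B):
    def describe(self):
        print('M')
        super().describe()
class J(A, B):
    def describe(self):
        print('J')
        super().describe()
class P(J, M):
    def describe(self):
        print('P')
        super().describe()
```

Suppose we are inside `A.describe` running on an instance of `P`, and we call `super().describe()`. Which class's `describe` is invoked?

N

L[P] = P + merge(L[J], L[M], [J M])
  take J:  [J A N B object] + [M B object] + [J M]
  take A:  [A N B object] + [M B object] + [M]
  take N:  [N B object] + [M B object] + [M]
  take M:  [B object] + [M B object] + [M]
  take B:  [B object] + [B object]
  take object:  [object] + [object]
MRO: P J A N M B object
super() in A.describe on a P instance goes to the class after A in P's MRO: N.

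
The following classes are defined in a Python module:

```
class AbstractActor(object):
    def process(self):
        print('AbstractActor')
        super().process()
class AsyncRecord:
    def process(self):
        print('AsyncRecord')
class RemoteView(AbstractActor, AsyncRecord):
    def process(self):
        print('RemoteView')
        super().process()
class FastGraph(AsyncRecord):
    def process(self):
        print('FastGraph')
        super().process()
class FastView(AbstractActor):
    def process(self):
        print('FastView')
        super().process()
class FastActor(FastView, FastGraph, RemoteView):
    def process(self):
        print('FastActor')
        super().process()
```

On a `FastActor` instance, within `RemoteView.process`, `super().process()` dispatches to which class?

AbstractActor

L[FastActor] = FastActor + merge(L[FastView], L[FastGraph], L[RemoteView], [FastView FastGraph RemoteView])
  take FastView:  [FastView AbstractActor object] + [FastGraph AsyncRecord object] + [RemoteView AbstractActor AsyncRecord object] + [FastView FastGraph RemoteView]
  take FastGraph:  [AbstractActor object] + [FastGraph AsyncRecord object] + [RemoteView AbstractActor AsyncRecord object] + [FastGraph RemoteView]
  take RemoteView:  [AbstractActor object] + [AsyncRecord object] + [RemoteView AbstractActor AsyncRecord object] + [RemoteView]
  take AbstractActor:  [AbstractActor object] + [AsyncRecord object] + [AbstractActor AsyncRecord object]
  take AsyncRecord:  [object] + [AsyncRecord object] + [AsyncRecord object]
  take object:  [object] + [object] + [object]
MRO: FastActor FastView FastGraph RemoteView AbstractActor AsyncRecord object
super() in RemoteView.process on a FastActor instance goes to the class after RemoteView in FastActor's MRO: AbstractActor.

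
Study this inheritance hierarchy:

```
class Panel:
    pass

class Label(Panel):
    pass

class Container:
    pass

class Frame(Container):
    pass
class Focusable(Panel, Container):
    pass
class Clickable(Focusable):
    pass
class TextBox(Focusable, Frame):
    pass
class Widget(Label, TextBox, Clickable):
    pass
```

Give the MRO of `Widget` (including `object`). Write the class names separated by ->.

Widget -> Label -> TextBox -> Clickable -> Focusable -> Panel -> Frame -> Container -> object

L[Widget] = Widget + merge(L[Label], L[TextBox], L[Clickable], [Label TextBox Clickable])
  take Label:  [Label Panel object] + [TextBox Focusable Panel Frame Container object] + [Clickable Focusable Panel Container object] + [Label TextBox Clickable]
  take TextBox:  [Panel object] + [TextBox Focusable Panel Frame Container object] + [Clickable Focusable Panel Container object] + [TextBox Clickable]
  take Clickable:  [Panel object] + [Focusable Panel Frame Container object] + [Clickable Focusable Panel Container object] + [Clickable]
  take Focusable:  [Panel object] + [Focusable Panel Frame Container object] + [Focusable Panel Container object]
  take Panel:  [Panel object] + [Panel Frame Container object] + [Panel Container object]
  take Frame:  [object] + [Frame Container object] + [Container object]
  take Container:  [object] + [Container object] + [Container object]
  take object:  [object] + [object] + [object]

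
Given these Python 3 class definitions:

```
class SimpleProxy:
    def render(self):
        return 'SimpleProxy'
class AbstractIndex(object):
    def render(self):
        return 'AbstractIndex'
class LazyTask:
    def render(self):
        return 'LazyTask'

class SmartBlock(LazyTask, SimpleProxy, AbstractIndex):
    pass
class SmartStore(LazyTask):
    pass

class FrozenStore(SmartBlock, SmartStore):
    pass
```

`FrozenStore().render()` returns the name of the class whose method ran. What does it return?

L[FrozenStore] = FrozenStore + merge(L[SmartBlock], L[SmartStore], [SmartBlock SmartStore])
  take SmartBlock:  [SmartBlock LazyTask SimpleProxy AbstractIndex object] + [SmartStore LazyTask object] + [SmartBlock SmartStore]
  take SmartStore:  [LazyTask SimpleProxy AbstractIndex object] + [SmartStore LazyTask object] + [SmartStore]
  take LazyTask:  [LazyTask SimpleProxy AbstractIndex object] + [LazyTask object]
  take SimpleProxy:  [SimpleProxy AbstractIndex object] + [object]
  take AbstractIndex:  [AbstractIndex object] + [object]
  take object:  [object] + [object]
MRO: FrozenStore SmartBlock SmartStore LazyTask SimpleProxy AbstractIndex object
render is defined in: AbstractIndex, LazyTask, SimpleProxy. First along the MRO is LazyTask.

LazyTask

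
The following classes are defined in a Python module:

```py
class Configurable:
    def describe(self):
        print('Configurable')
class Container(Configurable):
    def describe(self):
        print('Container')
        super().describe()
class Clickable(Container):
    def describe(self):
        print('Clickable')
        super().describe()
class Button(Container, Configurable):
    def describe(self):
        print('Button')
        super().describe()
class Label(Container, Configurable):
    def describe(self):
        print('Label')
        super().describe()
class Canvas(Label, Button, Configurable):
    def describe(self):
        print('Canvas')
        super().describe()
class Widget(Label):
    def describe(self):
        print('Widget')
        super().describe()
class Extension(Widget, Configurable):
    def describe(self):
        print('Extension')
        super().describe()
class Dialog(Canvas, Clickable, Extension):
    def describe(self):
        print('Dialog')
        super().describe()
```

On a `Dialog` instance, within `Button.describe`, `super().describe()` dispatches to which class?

Container

L[Dialog] = Dialog + merge(L[Canvas], L[Clickable], L[Extension], [Canvas Clickable Extension])
  take Canvas:  [Canvas Label Button Container Configurable object] + [Clickable Container Configurable object] + [Extension Widget Label Container Configurable object] + [Canvas Clickable Extension]
  take Clickable:  [Label Button Container Configurable object] + [Clickable Container Configurable object] + [Extension Widget Label Container Configurable object] + [Clickable Extension]
  take Extension:  [Label Button Container Configurable object] + [Container Configurable object] + [Extension Widget Label Container Configurable object] + [Extension]
  take Widget:  [Label Button Container Configurable object] + [Container Configurable object] + [Widget Label Container Configurable object]
  take Label:  [Label Button Container Configurable object] + [Container Configurable object] + [Label Container Configurable object]
  take Button:  [Button Container Configurable object] + [Container Configurable object] + [Container Configurable object]
  take Container:  [Container Configurable object] + [Container Configurable object] + [Container Configurable object]
  take Configurable:  [Configurable object] + [Configurable object] + [Configurable object]
  take object:  [object] + [object] + [object]
MRO: Dialog Canvas Clickable Extension Widget Label Button Container Configurable object
super() in Button.describe on a Dialog instance goes to the class after Button in Dialog's MRO: Container.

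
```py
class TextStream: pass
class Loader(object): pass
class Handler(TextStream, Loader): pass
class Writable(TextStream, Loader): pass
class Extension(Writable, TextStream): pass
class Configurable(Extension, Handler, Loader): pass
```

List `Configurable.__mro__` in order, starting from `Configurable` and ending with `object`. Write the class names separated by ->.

Configurable -> Extension -> Writable -> Handler -> TextStream -> Loader -> object

L[Configurable] = Configurable + merge(L[Extension], L[Handler], L[Loader], [Extension Handler Loader])
  take Extension:  [Extension Writable TextStream Loader object] + [Handler TextStream Loader object] + [Loader object] + [Extension Handler Loader]
  take Writable:  [Writable TextStream Loader object] + [Handler TextStream Loader object] + [Loader object] + [Handler Loader]
  take Handler:  [TextStream Loader object] + [Handler TextStream Loader object] + [Loader object] + [Handler Loader]
  take TextStream:  [TextStream Loader object] + [TextStream Loader object] + [Loader object] + [Loader]
  take Loader:  [Loader object] + [Loader object] + [Loader object] + [Loader]
  take object:  [object] + [object] + [object]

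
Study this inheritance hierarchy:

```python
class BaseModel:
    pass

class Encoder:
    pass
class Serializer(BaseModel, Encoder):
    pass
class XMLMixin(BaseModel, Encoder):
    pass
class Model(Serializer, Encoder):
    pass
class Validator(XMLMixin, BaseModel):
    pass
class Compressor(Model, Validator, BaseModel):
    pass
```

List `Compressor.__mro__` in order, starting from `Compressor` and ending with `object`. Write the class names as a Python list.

L[Compressor] = Compressor + merge(L[Model], L[Validator], L[BaseModel], [Model Validator BaseModel])
  take Model:  [Model Serializer BaseModel Encoder object] + [Validator XMLMixin BaseModel Encoder object] + [BaseModel object] + [Model Validator BaseModel]
  take Serializer:  [Serializer BaseModel Encoder object] + [Validator XMLMixin BaseModel Encoder object] + [BaseModel object] + [Validator BaseModel]
  take Validator:  [BaseModel Encoder object] + [Validator XMLMixin BaseModel Encoder object] + [BaseModel object] + [Validator BaseModel]
  take XMLMixin:  [BaseModel Encoder object] + [XMLMixin BaseModel Encoder object] + [BaseModel object] + [BaseModel]
  take BaseModel:  [BaseModel Encoder object] + [BaseModel Encoder object] + [BaseModel object] + [BaseModel]
  take Encoder:  [Encoder object] + [Encoder object] + [object]
  take object:  [object] + [object] + [object]

[Compressor, Model, Serializer, Validator, XMLMixin, BaseModel, Encoder, object]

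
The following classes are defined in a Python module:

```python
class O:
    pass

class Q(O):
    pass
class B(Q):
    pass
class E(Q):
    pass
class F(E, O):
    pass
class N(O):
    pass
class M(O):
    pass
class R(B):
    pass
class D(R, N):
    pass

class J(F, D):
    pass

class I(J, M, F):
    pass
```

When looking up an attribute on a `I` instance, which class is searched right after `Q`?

N

L[I] = I + merge(L[J], L[M], L[F], [J M F])
  take J:  [J F E D R B Q N O object] + [M O object] + [F E Q O object] + [J M F]
  take M:  [F E D R B Q N O object] + [M O object] + [F E Q O object] + [M F]
  take F:  [F E D R B Q N O object] + [O object] + [F E Q O object] + [F]
  take E:  [E D R B Q N O object] + [O object] + [E Q O object]
  take D:  [D R B Q N O object] + [O object] + [Q O object]
  take R:  [R B Q N O object] + [O object] + [Q O object]
  take B:  [B Q N O object] + [O object] + [Q O object]
  take Q:  [Q N O object] + [O object] + [Q O object]
  take N:  [N O object] + [O object] + [O object]
  take O:  [O object] + [O object] + [O object]
  take object:  [object] + [object] + [object]
MRO: I J M F E D R B Q N O object
Q is at position 8; next is N.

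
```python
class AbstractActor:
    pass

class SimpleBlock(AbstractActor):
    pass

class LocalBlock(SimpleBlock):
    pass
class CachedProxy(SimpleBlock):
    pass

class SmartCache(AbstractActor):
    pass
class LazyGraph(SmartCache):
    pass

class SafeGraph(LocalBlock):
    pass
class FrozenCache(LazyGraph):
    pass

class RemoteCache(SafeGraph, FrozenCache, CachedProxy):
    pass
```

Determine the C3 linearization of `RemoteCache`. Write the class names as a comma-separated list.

L[RemoteCache] = RemoteCache + merge(L[SafeGraph], L[FrozenCache], L[CachedProxy], [SafeGraph FrozenCache CachedProxy])
  take SafeGraph:  [SafeGraph LocalBlock SimpleBlock AbstractActor object] + [FrozenCache LazyGraph SmartCache AbstractActor object] + [CachedProxy SimpleBlock AbstractActor object] + [SafeGraph FrozenCache CachedProxy]
  take LocalBlock:  [LocalBlock SimpleBlock AbstractActor object] + [FrozenCache LazyGraph SmartCache AbstractActor object] + [CachedProxy SimpleBlock AbstractActor object] + [FrozenCache CachedProxy]
  take FrozenCache:  [SimpleBlock AbstractActor object] + [FrozenCache LazyGraph SmartCache AbstractActor object] + [CachedProxy SimpleBlock AbstractActor object] + [FrozenCache CachedProxy]
  take LazyGraph:  [SimpleBlock AbstractActor object] + [LazyGraph SmartCache AbstractActor object] + [CachedProxy SimpleBlock AbstractActor object] + [CachedProxy]
  take SmartCache:  [SimpleBlock AbstractActor object] + [SmartCache AbstractActor object] + [CachedProxy SimpleBlock AbstractActor object] + [CachedProxy]
  take CachedProxy:  [SimpleBlock AbstractActor object] + [AbstractActor object] + [CachedProxy SimpleBlock AbstractActor object] + [CachedProxy]
  take SimpleBlock:  [SimpleBlock AbstractActor object] + [AbstractActor object] + [SimpleBlock AbstractActor object]
  take AbstractActor:  [AbstractActor object] + [AbstractActor object] + [AbstractActor object]
  take object:  [object] + [object] + [object]

RemoteCache, SafeGraph, LocalBlock, FrozenCache, LazyGraph, SmartCache, CachedProxy, SimpleBlock, AbstractActor, object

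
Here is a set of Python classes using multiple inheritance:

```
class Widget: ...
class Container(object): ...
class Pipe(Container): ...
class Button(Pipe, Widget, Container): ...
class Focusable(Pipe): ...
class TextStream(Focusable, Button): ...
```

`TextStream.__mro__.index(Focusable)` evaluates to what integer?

L[TextStream] = TextStream + merge(L[Focusable], L[Button], [Focusable Button])
  take Focusable:  [Focusable Pipe Container object] + [Button Pipe Widget Container object] + [Focusable Button]
  take Button:  [Pipe Container object] + [Button Pipe Widget Container object] + [Button]
  take Pipe:  [Pipe Container object] + [Pipe Widget Container object]
  take Widget:  [Container object] + [Widget Container object]
  take Container:  [Container object] + [Container object]
  take object:  [object] + [object]
MRO: TextStream Focusable Button Pipe Widget Container object
Focusable sits at index 1.

1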